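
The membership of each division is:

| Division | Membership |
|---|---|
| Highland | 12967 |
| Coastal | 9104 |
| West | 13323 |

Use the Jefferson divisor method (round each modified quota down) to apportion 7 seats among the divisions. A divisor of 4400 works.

With modified divisor 4400: modified quotas Highland 2.947, Coastal 2.069, West 3.028.
Rounding down: Highland 2, Coastal 2, West 3 (total 7).

Highland=2, Coastal=2, West=3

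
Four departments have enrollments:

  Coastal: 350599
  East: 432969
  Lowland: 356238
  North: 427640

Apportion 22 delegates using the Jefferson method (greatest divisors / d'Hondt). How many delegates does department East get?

6

Standard divisor 1567446/22 ≈ 71247.545; standard quotas: Coastal 4.921, East 6.077, Lowland 5.000, North 6.002.
Rounding down gives 4, 6, 5, 6 = 21 seats, so the divisor must be adjusted.
With modified divisor 66000: modified quotas Coastal 5.312, East 6.560, Lowland 5.398, North 6.479.
Rounding down: Coastal 5, East 6, Lowland 5, North 6 (total 22).
East receives 6.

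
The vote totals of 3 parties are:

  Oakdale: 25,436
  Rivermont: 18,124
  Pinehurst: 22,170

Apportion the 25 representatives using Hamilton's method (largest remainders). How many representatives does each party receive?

Oakdale 10, Rivermont 7, Pinehurst 8

Total 65730; standard divisor 65730/25 ≈ 2629.2.
Standard quotas: Oakdale 9.6744, Rivermont 6.8934, Pinehurst 8.4322.
Lower quotas: Oakdale 9, Rivermont 6, Pinehurst 8 (sum 23, leaving 2 seats).
Remainders in descending order: Rivermont 0.8934, Oakdale 0.6744, Pinehurst 0.4322.
The surplus seats go to Rivermont, Oakdale.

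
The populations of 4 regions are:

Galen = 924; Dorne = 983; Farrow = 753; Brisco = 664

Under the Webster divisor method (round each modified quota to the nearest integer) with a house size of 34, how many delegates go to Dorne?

10

Standard divisor 3324/34 ≈ 97.765; standard quotas: Galen 9.451, Dorne 10.055, Farrow 7.702, Brisco 6.792.
Rounding to the nearest integer gives Galen 9, Dorne 10, Farrow 8, Brisco 7 — total 34, matching the house size, so no adjustment is needed.
Dorne receives 10.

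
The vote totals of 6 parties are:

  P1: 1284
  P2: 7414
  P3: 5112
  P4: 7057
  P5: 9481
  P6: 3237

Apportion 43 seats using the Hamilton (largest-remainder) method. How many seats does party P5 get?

The standard divisor is 33585/43 ≈ 781.047.
Standard quotas: P1 1.6439, P2 9.4924, P3 6.5451, P4 9.0353, P5 12.1388, P6 4.1444.
Lower quotas: P1 1, P2 9, P3 6, P4 9, P5 12, P6 4 (sum 41, leaving 2 seats).
Remainders in descending order: P1 0.6439, P3 0.5451, P2 0.4924, P6 0.1444, P5 0.1388, P4 0.0353.
The surplus seats go to P1, P3.
P5 receives 12.

12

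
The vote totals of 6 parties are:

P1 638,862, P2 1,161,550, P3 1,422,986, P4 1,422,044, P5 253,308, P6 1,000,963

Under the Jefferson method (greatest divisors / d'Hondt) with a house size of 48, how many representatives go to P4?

Standard divisor 5899713/48 ≈ 122910.688; standard quotas: P1 5.198, P2 9.450, P3 11.577, P4 11.570, P5 2.061, P6 8.144.
Rounding down gives 5, 9, 11, 11, 2, 8 = 46 seats, so the divisor must be adjusted.
With modified divisor 117300: modified quotas P1 5.446, P2 9.902, P3 12.131, P4 12.123, P5 2.159, P6 8.533.
Rounding down: P1 5, P2 9, P3 12, P4 12, P5 2, P6 8 (total 48).
P4 receives 12.

12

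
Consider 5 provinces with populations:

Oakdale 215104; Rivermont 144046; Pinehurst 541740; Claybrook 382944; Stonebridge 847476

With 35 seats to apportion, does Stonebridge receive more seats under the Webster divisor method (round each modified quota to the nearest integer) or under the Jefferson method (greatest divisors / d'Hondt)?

Webster: Oakdale 4, Rivermont 2, Pinehurst 9, Claybrook 6, Stonebridge 14.
Jefferson: Oakdale 3, Rivermont 2, Pinehurst 9, Claybrook 6, Stonebridge 15.
Stonebridge gets 14 under Webster and 15 under Jefferson.

Jefferson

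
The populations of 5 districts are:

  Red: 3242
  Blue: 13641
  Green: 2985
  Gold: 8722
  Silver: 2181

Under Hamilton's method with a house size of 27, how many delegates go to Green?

The standard divisor is 30771/27 ≈ 1139.667.
Standard quotas: Red 2.8447, Blue 11.9693, Green 2.6192, Gold 7.6531, Silver 1.9137.
Lower quotas: Red 2, Blue 11, Green 2, Gold 7, Silver 1 (sum 23, leaving 4 seats).
Remainders in descending order: Blue 0.9693, Silver 0.9137, Red 0.8447, Gold 0.6531, Green 0.6192.
The surplus seats go to Blue, Silver, Red, Gold.
Green receives 2.

2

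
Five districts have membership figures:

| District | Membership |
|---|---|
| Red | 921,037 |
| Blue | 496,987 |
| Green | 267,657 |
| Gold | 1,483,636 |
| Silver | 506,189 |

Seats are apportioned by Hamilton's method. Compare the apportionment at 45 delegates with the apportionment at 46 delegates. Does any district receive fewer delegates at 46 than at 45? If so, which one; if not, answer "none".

Green

At 45 seats: Red 11, Blue 6, Green 4, Gold 18, Silver 6.
At 46 seats: Red 12, Blue 6, Green 3, Gold 19, Silver 6.
Green drops from 4 to 3.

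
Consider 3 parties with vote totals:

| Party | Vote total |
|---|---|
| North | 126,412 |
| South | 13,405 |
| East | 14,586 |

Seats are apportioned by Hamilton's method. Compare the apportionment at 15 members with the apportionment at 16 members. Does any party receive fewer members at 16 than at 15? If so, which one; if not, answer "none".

At 15 seats: North 12, South 1, East 2.
At 16 seats: North 13, South 1, East 2.
No party's allocation decreased.

none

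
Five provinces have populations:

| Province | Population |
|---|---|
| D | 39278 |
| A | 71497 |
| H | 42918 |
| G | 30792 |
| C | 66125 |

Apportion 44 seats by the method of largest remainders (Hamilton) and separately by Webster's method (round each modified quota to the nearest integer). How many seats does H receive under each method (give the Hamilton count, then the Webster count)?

7 and 8

Hamilton: D 7, A 13, H 7, G 5, C 12.
Webster: D 7, A 12, H 8, G 5, C 12.
H gets 7 under Hamilton and 8 under Webster.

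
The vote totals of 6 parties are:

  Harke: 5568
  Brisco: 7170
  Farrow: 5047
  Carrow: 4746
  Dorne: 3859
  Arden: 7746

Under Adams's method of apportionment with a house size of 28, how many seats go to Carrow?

Standard divisor 34136/28 ≈ 1219.143; standard quotas: Harke 4.567, Brisco 5.881, Farrow 4.140, Carrow 3.893, Dorne 3.165, Arden 6.354.
Rounding up gives 5, 6, 5, 4, 4, 7 = 31 seats, so the divisor must be adjusted.
With modified divisor 1300: modified quotas Harke 4.283, Brisco 5.515, Farrow 3.882, Carrow 3.651, Dorne 2.968, Arden 5.958.
Rounding up: Harke 5, Brisco 6, Farrow 4, Carrow 4, Dorne 3, Arden 6 (total 28).
Carrow receives 4.

4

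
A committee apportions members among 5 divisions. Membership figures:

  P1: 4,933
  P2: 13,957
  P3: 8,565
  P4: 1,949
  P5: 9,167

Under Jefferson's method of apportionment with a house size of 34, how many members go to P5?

8

Standard divisor 38571/34 ≈ 1134.441; standard quotas: P1 4.348, P2 12.303, P3 7.550, P4 1.718, P5 8.081.
Rounding down gives 4, 12, 7, 1, 8 = 32 seats, so the divisor must be adjusted.
With modified divisor 1040: modified quotas P1 4.743, P2 13.420, P3 8.236, P4 1.874, P5 8.814.
Rounding down: P1 4, P2 13, P3 8, P4 1, P5 8 (total 34).
P5 receives 8.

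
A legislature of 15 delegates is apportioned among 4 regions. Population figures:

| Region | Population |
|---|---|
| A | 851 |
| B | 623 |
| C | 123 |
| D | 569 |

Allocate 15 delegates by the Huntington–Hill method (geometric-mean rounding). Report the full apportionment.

A 6, B 4, C 1, D 4

With divisor 147: modified quotas A 5.789, B 4.238, C 0.837, D 3.871.
Geometric-mean thresholds: A √(5·6)=5.477, B √(4·5)=4.472, C (min 1), D √(3·4)=3.464.
Each quota rounded against its threshold gives A 6, B 4, C 1, D 4 (total 15).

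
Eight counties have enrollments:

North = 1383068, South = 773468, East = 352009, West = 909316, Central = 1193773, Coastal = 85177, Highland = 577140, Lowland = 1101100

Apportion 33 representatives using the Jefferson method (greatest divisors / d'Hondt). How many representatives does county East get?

Standard divisor 6375051/33 ≈ 193183.364; standard quotas: North 7.159, South 4.004, East 1.822, West 4.707, Central 6.179, Coastal 0.441, Highland 2.988, Lowland 5.700.
Rounding down gives 7, 4, 1, 4, 6, 0, 2, 5 = 29 seats, so the divisor must be adjusted.
With modified divisor 173820: modified quotas North 7.957, South 4.450, East 2.025, West 5.231, Central 6.868, Coastal 0.490, Highland 3.320, Lowland 6.335.
Rounding down: North 7, South 4, East 2, West 5, Central 6, Coastal 0, Highland 3, Lowland 6 (total 33).
East receives 2.

2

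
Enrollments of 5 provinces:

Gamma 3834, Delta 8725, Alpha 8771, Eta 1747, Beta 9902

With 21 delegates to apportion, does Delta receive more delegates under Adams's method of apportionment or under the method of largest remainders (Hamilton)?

Hamilton

Adams: Gamma 3, Delta 5, Alpha 6, Eta 1, Beta 6.
Hamilton: Gamma 2, Delta 6, Alpha 6, Eta 1, Beta 6.
Delta gets 5 under Adams and 6 under Hamilton.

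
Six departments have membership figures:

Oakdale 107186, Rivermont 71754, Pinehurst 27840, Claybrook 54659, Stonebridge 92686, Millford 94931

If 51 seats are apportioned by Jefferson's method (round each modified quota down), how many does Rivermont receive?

Standard divisor 449056/51 ≈ 8805.02; standard quotas: Oakdale 12.173, Rivermont 8.149, Pinehurst 3.162, Claybrook 6.208, Stonebridge 10.526, Millford 10.781.
Rounding down gives 12, 8, 3, 6, 10, 10 = 49 seats, so the divisor must be adjusted.
With modified divisor 8300: modified quotas Oakdale 12.914, Rivermont 8.645, Pinehurst 3.354, Claybrook 6.585, Stonebridge 11.167, Millford 11.437.
Rounding down: Oakdale 12, Rivermont 8, Pinehurst 3, Claybrook 6, Stonebridge 11, Millford 11 (total 51).
Rivermont receives 8.

8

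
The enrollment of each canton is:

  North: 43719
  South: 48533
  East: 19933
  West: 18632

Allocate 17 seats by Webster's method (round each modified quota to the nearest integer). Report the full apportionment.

North: 6; South: 6; East: 3; West: 2

Standard divisor 130817/17 ≈ 7695.118; standard quotas: North 5.681, South 6.307, East 2.590, West 2.421.
Rounding to the nearest integer gives North 6, South 6, East 3, West 2 — total 17, matching the house size, so no adjustment is needed.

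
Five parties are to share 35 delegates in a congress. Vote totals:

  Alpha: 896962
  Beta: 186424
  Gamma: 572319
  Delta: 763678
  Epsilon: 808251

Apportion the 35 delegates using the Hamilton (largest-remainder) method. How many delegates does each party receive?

Standard divisor: 3227634 ÷ 35 ≈ 92218.114.
Standard quotas: Alpha 9.7265, Beta 2.0216, Gamma 6.2061, Delta 8.2812, Epsilon 8.7646.
Lower quotas: Alpha 9, Beta 2, Gamma 6, Delta 8, Epsilon 8 (sum 33, leaving 2 seats).
Remainders in descending order: Epsilon 0.7646, Alpha 0.7265, Delta 0.2812, Gamma 0.2061, Beta 0.0216.
The surplus seats go to Epsilon, Alpha.

Alpha 10, Beta 2, Gamma 6, Delta 8, Epsilon 9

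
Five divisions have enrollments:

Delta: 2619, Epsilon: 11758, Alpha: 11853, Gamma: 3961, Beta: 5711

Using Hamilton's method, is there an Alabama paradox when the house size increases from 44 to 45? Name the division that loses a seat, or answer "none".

At 44 seats: Delta 3, Epsilon 14, Alpha 15, Gamma 5, Beta 7.
At 45 seats: Delta 3, Epsilon 15, Alpha 15, Gamma 5, Beta 7.
No division's allocation decreased.

none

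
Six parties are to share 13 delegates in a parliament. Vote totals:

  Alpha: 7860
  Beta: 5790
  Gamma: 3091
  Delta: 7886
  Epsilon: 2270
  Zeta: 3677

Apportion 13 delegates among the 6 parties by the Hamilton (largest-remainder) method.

Alpha: 3; Beta: 3; Gamma: 1; Delta: 3; Epsilon: 1; Zeta: 2

Total 30574; standard divisor 30574/13 ≈ 2351.846.
Standard quotas: Alpha 3.3421, Beta 2.4619, Gamma 1.3143, Delta 3.3531, Epsilon 0.9652, Zeta 1.5635.
Lower quotas: Alpha 3, Beta 2, Gamma 1, Delta 3, Epsilon 0, Zeta 1 (sum 10, leaving 3 seats).
Remainders in descending order: Epsilon 0.9652, Zeta 0.5635, Beta 0.4619, Delta 0.3531, Alpha 0.3421, Gamma 0.3143.
Largest remainders: Epsilon, Zeta, Beta receive the extra seats.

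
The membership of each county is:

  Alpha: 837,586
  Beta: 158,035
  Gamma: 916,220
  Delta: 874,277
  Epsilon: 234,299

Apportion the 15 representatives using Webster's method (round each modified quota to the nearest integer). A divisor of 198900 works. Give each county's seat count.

With modified divisor 198900: modified quotas Alpha 4.211, Beta 0.795, Gamma 4.606, Delta 4.396, Epsilon 1.178.
Rounding to the nearest integer: Alpha 4, Beta 1, Gamma 5, Delta 4, Epsilon 1 (total 15).

Alpha 4, Beta 1, Gamma 5, Delta 4, Epsilon 1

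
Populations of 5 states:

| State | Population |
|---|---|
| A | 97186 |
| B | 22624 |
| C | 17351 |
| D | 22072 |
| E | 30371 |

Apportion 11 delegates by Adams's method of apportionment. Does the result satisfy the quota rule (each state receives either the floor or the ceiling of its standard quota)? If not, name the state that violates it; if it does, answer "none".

Standard quotas: A 5.638, B 1.313, C 1.007, D 1.281, E 1.762.
Adams allocation: A 5, B 2, C 1, D 1, E 2.
Every allocation lies between the lower and upper quota.

none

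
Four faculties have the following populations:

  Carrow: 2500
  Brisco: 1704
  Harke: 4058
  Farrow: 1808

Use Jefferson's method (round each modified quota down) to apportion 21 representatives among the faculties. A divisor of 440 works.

With modified divisor 440: modified quotas Carrow 5.682, Brisco 3.873, Harke 9.223, Farrow 4.109.
Rounding down: Carrow 5, Brisco 3, Harke 9, Farrow 4 (total 21).

Carrow=5, Brisco=3, Harke=9, Farrow=4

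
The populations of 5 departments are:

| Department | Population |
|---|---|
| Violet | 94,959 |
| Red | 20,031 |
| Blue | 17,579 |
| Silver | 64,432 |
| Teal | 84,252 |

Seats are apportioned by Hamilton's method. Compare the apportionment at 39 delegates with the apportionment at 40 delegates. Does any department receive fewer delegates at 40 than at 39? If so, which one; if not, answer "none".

At 39 seats: Violet 13, Red 3, Blue 2, Silver 9, Teal 12.
At 40 seats: Violet 14, Red 3, Blue 2, Silver 9, Teal 12.
No department's allocation decreased.

none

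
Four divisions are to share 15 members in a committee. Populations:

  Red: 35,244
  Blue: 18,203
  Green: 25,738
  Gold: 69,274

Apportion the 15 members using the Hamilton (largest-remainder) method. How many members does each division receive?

The standard divisor is 148459/15 ≈ 9897.267.
Standard quotas: Red 3.5610, Blue 1.8392, Green 2.6005, Gold 6.9993.
Lower quotas: Red 3, Blue 1, Green 2, Gold 6 (sum 12, leaving 3 seats).
Remainders in descending order: Gold 0.9993, Blue 0.8392, Green 0.6005, Red 0.5610.
Largest remainders: Gold, Blue, Green receive the extra seats.

Red=3; Blue=2; Green=3; Gold=7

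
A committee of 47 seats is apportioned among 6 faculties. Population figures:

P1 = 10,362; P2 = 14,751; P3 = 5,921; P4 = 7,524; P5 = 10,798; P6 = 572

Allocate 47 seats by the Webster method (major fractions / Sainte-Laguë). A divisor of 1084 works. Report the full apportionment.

P1 10; P2 14; P3 5; P4 7; P5 10; P6 1

With modified divisor 1084: modified quotas P1 9.559, P2 13.608, P3 5.462, P4 6.941, P5 9.961, P6 0.528.
Rounding to the nearest integer: P1 10, P2 14, P3 5, P4 7, P5 10, P6 1 (total 47).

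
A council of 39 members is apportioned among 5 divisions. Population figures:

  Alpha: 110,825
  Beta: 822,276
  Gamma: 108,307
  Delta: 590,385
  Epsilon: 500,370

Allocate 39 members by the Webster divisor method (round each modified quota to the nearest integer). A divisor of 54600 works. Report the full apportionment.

With modified divisor 54600: modified quotas Alpha 2.030, Beta 15.060, Gamma 1.984, Delta 10.813, Epsilon 9.164.
Rounding to the nearest integer: Alpha 2, Beta 15, Gamma 2, Delta 11, Epsilon 9 (total 39).

Alpha 2; Beta 15; Gamma 2; Delta 11; Epsilon 9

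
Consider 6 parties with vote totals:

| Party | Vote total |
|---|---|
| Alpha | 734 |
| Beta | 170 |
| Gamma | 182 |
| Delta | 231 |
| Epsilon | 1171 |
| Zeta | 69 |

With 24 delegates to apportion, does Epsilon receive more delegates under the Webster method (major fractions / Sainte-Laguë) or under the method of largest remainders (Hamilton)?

Hamilton

Webster: Alpha 7, Beta 2, Gamma 2, Delta 2, Epsilon 10, Zeta 1.
Hamilton: Alpha 7, Beta 1, Gamma 2, Delta 2, Epsilon 11, Zeta 1.
Epsilon gets 10 under Webster and 11 under Hamilton.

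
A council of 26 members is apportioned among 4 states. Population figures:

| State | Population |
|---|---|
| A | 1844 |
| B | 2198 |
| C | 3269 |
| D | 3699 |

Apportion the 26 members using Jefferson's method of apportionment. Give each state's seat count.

A 4; B 5; C 8; D 9

Standard divisor 11010/26 ≈ 423.462; standard quotas: A 4.355, B 5.191, C 7.720, D 8.735.
Rounding down gives 4, 5, 7, 8 = 24 seats, so the divisor must be adjusted.
With modified divisor 400: modified quotas A 4.610, B 5.495, C 8.172, D 9.248.
Rounding down: A 4, B 5, C 8, D 9 (total 26).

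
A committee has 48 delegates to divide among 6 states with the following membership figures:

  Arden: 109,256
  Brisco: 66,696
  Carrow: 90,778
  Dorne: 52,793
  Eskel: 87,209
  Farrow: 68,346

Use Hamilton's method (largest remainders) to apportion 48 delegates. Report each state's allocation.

Arden=11, Brisco=7, Carrow=9, Dorne=5, Eskel=9, Farrow=7

Standard divisor: 475078 ÷ 48 ≈ 9897.458.
Standard quotas: Arden 11.0388, Brisco 6.7387, Carrow 9.1718, Dorne 5.3340, Eskel 8.8113, Farrow 6.9054.
Lower quotas: Arden 11, Brisco 6, Carrow 9, Dorne 5, Eskel 8, Farrow 6 (sum 45, leaving 3 seats).
Remainders in descending order: Farrow 0.9054, Eskel 0.8113, Brisco 0.7387, Dorne 0.3340, Carrow 0.1718, Arden 0.0388.
Largest remainders: Farrow, Eskel, Brisco receive the extra seats.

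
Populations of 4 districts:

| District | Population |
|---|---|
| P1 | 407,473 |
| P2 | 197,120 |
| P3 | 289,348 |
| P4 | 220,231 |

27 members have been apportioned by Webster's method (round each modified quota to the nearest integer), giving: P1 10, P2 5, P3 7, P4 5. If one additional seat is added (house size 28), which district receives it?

P4

Priority for the next seat is population ÷ (current seats + 0.5).
Priorities: P1 38806.952, P2 35840.000, P3 38579.733, P4 40042.000.
Highest priority: P4.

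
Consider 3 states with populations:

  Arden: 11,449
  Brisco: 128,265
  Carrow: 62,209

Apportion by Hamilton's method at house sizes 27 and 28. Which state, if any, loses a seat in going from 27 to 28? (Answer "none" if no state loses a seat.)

Arden

At 27 seats: Arden 2, Brisco 17, Carrow 8.
At 28 seats: Arden 1, Brisco 18, Carrow 9.
Arden drops from 2 to 1.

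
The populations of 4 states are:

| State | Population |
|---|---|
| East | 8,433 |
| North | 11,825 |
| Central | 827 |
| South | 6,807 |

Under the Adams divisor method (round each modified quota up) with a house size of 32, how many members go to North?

13

Standard divisor 27892/32 ≈ 871.625; standard quotas: East 9.675, North 13.567, Central 0.949, South 7.810.
Rounding up gives 10, 14, 1, 8 = 33 seats, so the divisor must be adjusted.
With modified divisor 920: modified quotas East 9.166, North 12.853, Central 0.899, South 7.399.
Rounding up: East 10, North 13, Central 1, South 8 (total 32).
North receives 13.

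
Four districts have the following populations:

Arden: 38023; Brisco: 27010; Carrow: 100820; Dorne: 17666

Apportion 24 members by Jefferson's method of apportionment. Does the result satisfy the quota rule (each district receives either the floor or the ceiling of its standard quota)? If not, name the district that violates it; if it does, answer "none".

Standard quotas: Arden 4.973, Brisco 3.532, Carrow 13.185, Dorne 2.310.
Jefferson allocation: Arden 5, Brisco 3, Carrow 14, Dorne 2.
Every allocation lies between the lower and upper quota.

none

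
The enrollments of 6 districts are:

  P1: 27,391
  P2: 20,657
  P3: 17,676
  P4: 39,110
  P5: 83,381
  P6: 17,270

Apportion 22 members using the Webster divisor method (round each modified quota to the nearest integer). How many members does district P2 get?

2

Standard divisor 205485/22 ≈ 9340.227; standard quotas: P1 2.933, P2 2.212, P3 1.892, P4 4.187, P5 8.927, P6 1.849.
Rounding to the nearest integer gives P1 3, P2 2, P3 2, P4 4, P5 9, P6 2 — total 22, matching the house size, so no adjustment is needed.
P2 receives 2.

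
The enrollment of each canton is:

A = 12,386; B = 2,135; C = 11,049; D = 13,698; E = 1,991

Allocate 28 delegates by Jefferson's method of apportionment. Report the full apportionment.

Standard divisor 41259/28 ≈ 1473.536; standard quotas: A 8.406, B 1.449, C 7.498, D 9.296, E 1.351.
Rounding down gives 8, 1, 7, 9, 1 = 26 seats, so the divisor must be adjusted.
With modified divisor 1373: modified quotas A 9.021, B 1.555, C 8.047, D 9.977, E 1.450.
Rounding down: A 9, B 1, C 8, D 9, E 1 (total 28).

A: 9, B: 1, C: 8, D: 9, E: 1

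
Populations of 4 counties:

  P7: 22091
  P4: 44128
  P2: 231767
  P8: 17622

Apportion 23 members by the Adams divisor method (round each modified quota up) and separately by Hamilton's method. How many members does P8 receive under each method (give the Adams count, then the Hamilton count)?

2 and 1

Adams: P7 2, P4 3, P2 16, P8 2.
Hamilton: P7 2, P4 3, P2 17, P8 1.
P8 gets 2 under Adams and 1 under Hamilton.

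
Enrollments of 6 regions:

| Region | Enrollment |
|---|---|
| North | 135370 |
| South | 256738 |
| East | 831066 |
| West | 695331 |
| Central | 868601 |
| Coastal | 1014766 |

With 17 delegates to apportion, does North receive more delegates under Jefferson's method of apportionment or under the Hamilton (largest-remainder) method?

Jefferson: North 0, South 1, East 4, West 3, Central 4, Coastal 5.
Hamilton: North 1, South 1, East 4, West 3, Central 4, Coastal 4.
North gets 0 under Jefferson and 1 under Hamilton.

Hamilton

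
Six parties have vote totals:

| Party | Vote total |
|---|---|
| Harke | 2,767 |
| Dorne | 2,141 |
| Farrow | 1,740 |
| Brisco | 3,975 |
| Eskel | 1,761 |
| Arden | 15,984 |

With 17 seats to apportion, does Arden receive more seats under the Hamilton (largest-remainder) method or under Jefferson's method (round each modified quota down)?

Jefferson

Hamilton: Harke 2, Dorne 1, Farrow 1, Brisco 2, Eskel 1, Arden 10.
Jefferson: Harke 1, Dorne 1, Farrow 1, Brisco 2, Eskel 1, Arden 11.
Arden gets 10 under Hamilton and 11 under Jefferson.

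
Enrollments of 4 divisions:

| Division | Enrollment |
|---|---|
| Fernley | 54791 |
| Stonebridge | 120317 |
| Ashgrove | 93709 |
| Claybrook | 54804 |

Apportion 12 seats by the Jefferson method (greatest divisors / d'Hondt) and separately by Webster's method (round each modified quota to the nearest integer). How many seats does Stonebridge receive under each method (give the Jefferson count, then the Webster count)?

Jefferson: Fernley 2, Stonebridge 5, Ashgrove 3, Claybrook 2.
Webster: Fernley 2, Stonebridge 4, Ashgrove 4, Claybrook 2.
Stonebridge gets 5 under Jefferson and 4 under Webster.

5 and 4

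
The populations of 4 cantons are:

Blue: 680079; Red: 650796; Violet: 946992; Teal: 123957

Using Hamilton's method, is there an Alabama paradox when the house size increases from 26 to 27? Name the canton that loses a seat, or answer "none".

none

At 26 seats: Blue 8, Red 7, Violet 10, Teal 1.
At 27 seats: Blue 8, Red 7, Violet 11, Teal 1.
No canton's allocation decreased.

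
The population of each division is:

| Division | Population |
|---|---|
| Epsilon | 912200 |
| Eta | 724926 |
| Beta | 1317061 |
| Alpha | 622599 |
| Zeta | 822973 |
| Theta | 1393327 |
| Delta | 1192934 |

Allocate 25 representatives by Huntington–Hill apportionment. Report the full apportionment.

Epsilon=3, Eta=3, Beta=5, Alpha=2, Zeta=3, Theta=5, Delta=4

With divisor 280626: modified quotas Epsilon 3.251, Eta 2.583, Beta 4.693, Alpha 2.219, Zeta 2.933, Theta 4.965, Delta 4.251.
Geometric-mean thresholds: Epsilon √(3·4)=3.464, Eta √(2·3)=2.449, Beta √(4·5)=4.472, Alpha √(2·3)=2.449, Zeta √(2·3)=2.449, Theta √(4·5)=4.472, Delta √(4·5)=4.472.
Each quota rounded against its threshold gives Epsilon 3, Eta 3, Beta 5, Alpha 2, Zeta 3, Theta 5, Delta 4 (total 25).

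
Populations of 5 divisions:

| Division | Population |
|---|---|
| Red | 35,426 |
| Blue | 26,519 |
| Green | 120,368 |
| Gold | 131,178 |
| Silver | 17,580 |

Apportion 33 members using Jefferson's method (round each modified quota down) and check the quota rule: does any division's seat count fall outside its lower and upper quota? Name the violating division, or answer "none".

Green

Standard quotas: Red 3.531, Blue 2.643, Green 11.998, Gold 13.075, Silver 1.752.
Jefferson allocation: Red 3, Blue 2, Green 13, Gold 14, Silver 1.
Green has quota 11.998 (lower 11, upper 12) but receives 13 — outside the quota interval.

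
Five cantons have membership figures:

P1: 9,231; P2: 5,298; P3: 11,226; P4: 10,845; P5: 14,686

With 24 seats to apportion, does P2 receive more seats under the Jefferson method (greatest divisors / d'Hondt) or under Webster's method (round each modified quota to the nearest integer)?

Webster

Jefferson: P1 4, P2 2, P3 6, P4 5, P5 7.
Webster: P1 4, P2 3, P3 5, P4 5, P5 7.
P2 gets 2 under Jefferson and 3 under Webster.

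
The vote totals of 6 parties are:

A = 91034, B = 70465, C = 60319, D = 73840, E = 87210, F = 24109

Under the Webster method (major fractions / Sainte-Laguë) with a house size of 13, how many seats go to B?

Standard divisor 406977/13 ≈ 31305.923; standard quotas: A 2.908, B 2.251, C 1.927, D 2.359, E 2.786, F 0.770.
Rounding to the nearest integer gives A 3, B 2, C 2, D 2, E 3, F 1 — total 13, matching the house size, so no adjustment is needed.
B receives 2.

2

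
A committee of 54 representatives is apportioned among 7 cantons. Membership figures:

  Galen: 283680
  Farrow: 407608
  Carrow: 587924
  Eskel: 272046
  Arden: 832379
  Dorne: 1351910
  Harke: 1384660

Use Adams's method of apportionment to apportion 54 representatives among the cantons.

Galen=3; Farrow=5; Carrow=6; Eskel=3; Arden=9; Dorne=14; Harke=14

Standard divisor 5120207/54 ≈ 94818.648; standard quotas: Galen 2.992, Farrow 4.299, Carrow 6.201, Eskel 2.869, Arden 8.779, Dorne 14.258, Harke 14.603.
Rounding up gives 3, 5, 7, 3, 9, 15, 15 = 57 seats, so the divisor must be adjusted.
With modified divisor 100400: modified quotas Galen 2.825, Farrow 4.060, Carrow 5.856, Eskel 2.710, Arden 8.291, Dorne 13.465, Harke 13.791.
Rounding up: Galen 3, Farrow 5, Carrow 6, Eskel 3, Arden 9, Dorne 14, Harke 14 (total 54).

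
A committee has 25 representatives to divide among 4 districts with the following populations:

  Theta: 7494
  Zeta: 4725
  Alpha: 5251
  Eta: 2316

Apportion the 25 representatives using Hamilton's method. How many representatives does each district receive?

Theta 9; Zeta 6; Alpha 7; Eta 3

Standard divisor: 19786 ÷ 25 ≈ 791.44.
Standard quotas: Theta 9.4688, Zeta 5.9701, Alpha 6.6347, Eta 2.9263.
Lower quotas: Theta 9, Zeta 5, Alpha 6, Eta 2 (sum 22, leaving 3 seats).
Remainders in descending order: Zeta 0.9701, Eta 0.9263, Alpha 0.6347, Theta 0.4688.
The surplus seats go to Zeta, Eta, Alpha.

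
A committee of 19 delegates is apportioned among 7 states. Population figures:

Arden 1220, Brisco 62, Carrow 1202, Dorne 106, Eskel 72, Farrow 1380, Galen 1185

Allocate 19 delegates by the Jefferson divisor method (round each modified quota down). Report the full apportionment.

Standard divisor 5227/19 ≈ 275.105; standard quotas: Arden 4.435, Brisco 0.225, Carrow 4.369, Dorne 0.385, Eskel 0.262, Farrow 5.016, Galen 4.307.
Rounding down gives 4, 0, 4, 0, 0, 5, 4 = 17 seats, so the divisor must be adjusted.
With modified divisor 239: modified quotas Arden 5.105, Brisco 0.259, Carrow 5.029, Dorne 0.444, Eskel 0.301, Farrow 5.774, Galen 4.958.
Rounding down: Arden 5, Brisco 0, Carrow 5, Dorne 0, Eskel 0, Farrow 5, Galen 4 (total 19).

Arden 5, Brisco 0, Carrow 5, Dorne 0, Eskel 0, Farrow 5, Galen 4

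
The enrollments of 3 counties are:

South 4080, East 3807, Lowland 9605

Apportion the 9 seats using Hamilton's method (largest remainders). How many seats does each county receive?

Standard divisor: 17492 ÷ 9 ≈ 1943.556.
Standard quotas: South 2.0992, East 1.9588, Lowland 4.9420.
Lower quotas: South 2, East 1, Lowland 4 (sum 7, leaving 2 seats).
Remainders in descending order: East 0.9588, Lowland 0.9420, South 0.0992.
Largest remainders: East, Lowland receive the extra seats.

South=2, East=2, Lowland=5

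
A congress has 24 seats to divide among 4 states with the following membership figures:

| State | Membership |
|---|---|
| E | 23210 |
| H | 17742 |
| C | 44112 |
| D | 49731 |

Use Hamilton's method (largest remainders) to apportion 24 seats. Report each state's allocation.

The standard divisor is 134795/24 ≈ 5616.458.
Standard quotas: E 4.1325, H 3.1589, C 7.8541, D 8.8545.
Lower quotas: E 4, H 3, C 7, D 8 (sum 22, leaving 2 seats).
Remainders in descending order: D 0.8545, C 0.8541, H 0.1589, E 0.1325.
Largest remainders: D, C receive the extra seats.

E=4; H=3; C=8; D=9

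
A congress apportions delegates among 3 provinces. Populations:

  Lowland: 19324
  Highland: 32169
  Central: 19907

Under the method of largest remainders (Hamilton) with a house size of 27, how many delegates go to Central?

The standard divisor is 71400/27 ≈ 2644.444.
Standard quotas: Lowland 7.3074, Highland 12.1647, Central 7.5279.
Lower quotas: Lowland 7, Highland 12, Central 7 (sum 26, leaving 1 seat).
Remainders in descending order: Central 0.5279, Lowland 0.3074, Highland 0.1647.
The surplus seat goes to Central.
Central receives 8.

8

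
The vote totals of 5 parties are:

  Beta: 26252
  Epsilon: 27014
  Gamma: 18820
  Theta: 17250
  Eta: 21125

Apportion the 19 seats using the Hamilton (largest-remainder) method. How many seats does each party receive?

The standard divisor is 110461/19 ≈ 5813.737.
Standard quotas: Beta 4.5155, Epsilon 4.6466, Gamma 3.2372, Theta 2.9671, Eta 3.6336.
Lower quotas: Beta 4, Epsilon 4, Gamma 3, Theta 2, Eta 3 (sum 16, leaving 3 seats).
Remainders in descending order: Theta 0.9671, Epsilon 0.6466, Eta 0.6336, Beta 0.5155, Gamma 0.2372.
The surplus seats go to Theta, Epsilon, Eta.

Beta: 4, Epsilon: 5, Gamma: 3, Theta: 3, Eta: 4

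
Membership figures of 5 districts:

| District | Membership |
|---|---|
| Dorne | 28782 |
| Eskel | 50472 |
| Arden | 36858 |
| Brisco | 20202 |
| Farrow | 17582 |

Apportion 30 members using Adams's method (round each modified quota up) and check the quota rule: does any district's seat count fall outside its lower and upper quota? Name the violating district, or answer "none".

Standard quotas: Dorne 5.611, Eskel 9.839, Arden 7.185, Brisco 3.938, Farrow 3.427.
Adams allocation: Dorne 6, Eskel 9, Arden 7, Brisco 4, Farrow 4.
Every allocation lies between the lower and upper quota.

none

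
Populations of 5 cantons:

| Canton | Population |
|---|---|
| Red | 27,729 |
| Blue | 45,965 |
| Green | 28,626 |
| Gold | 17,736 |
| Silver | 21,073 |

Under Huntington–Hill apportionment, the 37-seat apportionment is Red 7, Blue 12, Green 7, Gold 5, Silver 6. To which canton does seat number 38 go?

Priority for the next seat is population ÷ (√(s·(s+1))).
Priorities: Red 3705.443, Blue 3680.145, Green 3825.310, Gold 3238.136, Silver 3251.634.
Highest priority: Green.

Green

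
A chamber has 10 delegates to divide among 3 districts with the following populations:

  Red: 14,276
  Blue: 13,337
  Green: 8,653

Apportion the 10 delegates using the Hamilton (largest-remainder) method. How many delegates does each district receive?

The standard divisor is 36266/10 ≈ 3626.6.
Standard quotas: Red 3.9365, Blue 3.6775, Green 2.3860.
Lower quotas: Red 3, Blue 3, Green 2 (sum 8, leaving 2 seats).
Remainders in descending order: Red 0.9365, Blue 0.6775, Green 0.3860.
Largest remainders: Red, Blue receive the extra seats.

Red 4, Blue 4, Green 2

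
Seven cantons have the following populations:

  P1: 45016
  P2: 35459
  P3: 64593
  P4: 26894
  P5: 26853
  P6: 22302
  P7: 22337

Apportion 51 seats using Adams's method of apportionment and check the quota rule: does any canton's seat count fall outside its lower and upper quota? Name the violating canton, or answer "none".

none

Standard quotas: P1 9.430, P2 7.428, P3 13.531, P4 5.634, P5 5.625, P6 4.672, P7 4.679.
Adams allocation: P1 9, P2 7, P3 13, P4 6, P5 6, P6 5, P7 5.
Every allocation lies between the lower and upper quota.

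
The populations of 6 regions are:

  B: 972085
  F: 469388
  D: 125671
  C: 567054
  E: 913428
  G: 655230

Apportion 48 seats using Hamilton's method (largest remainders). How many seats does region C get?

The standard divisor is 3702856/48 ≈ 77142.833.
Standard quotas: B 12.6011, F 6.0847, D 1.6291, C 7.3507, E 11.8407, G 8.4937.
Lower quotas: B 12, F 6, D 1, C 7, E 11, G 8 (sum 45, leaving 3 seats).
Remainders in descending order: E 0.8407, D 0.6291, B 0.6011, G 0.4937, C 0.3507, F 0.0847.
The surplus seats go to E, D, B.
C receives 7.

7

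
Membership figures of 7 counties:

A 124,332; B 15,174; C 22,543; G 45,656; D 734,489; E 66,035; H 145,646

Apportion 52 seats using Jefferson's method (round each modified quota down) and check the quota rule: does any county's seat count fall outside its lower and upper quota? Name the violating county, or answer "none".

D

Standard quotas: A 5.603, B 0.684, C 1.016, G 2.058, D 33.100, E 2.976, H 6.564.
Jefferson allocation: A 5, B 0, C 1, G 2, D 35, E 3, H 6.
D has quota 33.100 (lower 33, upper 34) but receives 35 — outside the quota interval.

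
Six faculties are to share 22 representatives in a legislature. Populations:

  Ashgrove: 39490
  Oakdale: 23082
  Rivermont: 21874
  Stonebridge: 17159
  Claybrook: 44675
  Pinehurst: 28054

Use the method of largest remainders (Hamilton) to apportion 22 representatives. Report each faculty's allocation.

Standard divisor: 174334 ÷ 22 ≈ 7924.273.
Standard quotas: Ashgrove 4.9834, Oakdale 2.9128, Rivermont 2.7604, Stonebridge 2.1654, Claybrook 5.6377, Pinehurst 3.5403.
Lower quotas: Ashgrove 4, Oakdale 2, Rivermont 2, Stonebridge 2, Claybrook 5, Pinehurst 3 (sum 18, leaving 4 seats).
Remainders in descending order: Ashgrove 0.9834, Oakdale 0.9128, Rivermont 0.7604, Claybrook 0.6377, Pinehurst 0.5403, Stonebridge 0.1654.
Largest remainders: Ashgrove, Oakdale, Rivermont, Claybrook receive the extra seats.

Ashgrove 5, Oakdale 3, Rivermont 3, Stonebridge 2, Claybrook 6, Pinehurst 3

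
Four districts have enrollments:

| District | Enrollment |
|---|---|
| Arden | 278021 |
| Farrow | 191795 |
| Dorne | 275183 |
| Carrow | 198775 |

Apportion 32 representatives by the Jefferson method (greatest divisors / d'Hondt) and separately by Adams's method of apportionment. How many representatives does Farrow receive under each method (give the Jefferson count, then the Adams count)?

Jefferson: Arden 10, Farrow 6, Dorne 9, Carrow 7.
Adams: Arden 9, Farrow 7, Dorne 9, Carrow 7.
Farrow gets 6 under Jefferson and 7 under Adams.

6 and 7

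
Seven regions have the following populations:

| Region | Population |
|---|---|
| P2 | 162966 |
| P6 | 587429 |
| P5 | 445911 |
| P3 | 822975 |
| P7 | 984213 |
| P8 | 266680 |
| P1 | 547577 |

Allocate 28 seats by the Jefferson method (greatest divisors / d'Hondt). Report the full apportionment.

P2=1, P6=4, P5=3, P3=6, P7=8, P8=2, P1=4

Standard divisor 3817751/28 ≈ 136348.25; standard quotas: P2 1.195, P6 4.308, P5 3.270, P3 6.036, P7 7.218, P8 1.956, P1 4.016.
Rounding down gives 1, 4, 3, 6, 7, 1, 4 = 26 seats, so the divisor must be adjusted.
With modified divisor 120300: modified quotas P2 1.355, P6 4.883, P5 3.707, P3 6.841, P7 8.181, P8 2.217, P1 4.552.
Rounding down: P2 1, P6 4, P5 3, P3 6, P7 8, P8 2, P1 4 (total 28).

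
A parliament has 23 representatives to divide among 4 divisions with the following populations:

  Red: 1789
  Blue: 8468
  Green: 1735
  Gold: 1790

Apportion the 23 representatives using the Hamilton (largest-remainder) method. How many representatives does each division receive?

Standard divisor: 13782 ÷ 23 ≈ 599.217.
Standard quotas: Red 2.9856, Blue 14.1318, Green 2.8954, Gold 2.9872.
Lower quotas: Red 2, Blue 14, Green 2, Gold 2 (sum 20, leaving 3 seats).
Remainders in descending order: Gold 0.9872, Red 0.9856, Green 0.8954, Blue 0.1318.
The surplus seats go to Gold, Red, Green.

Red=3; Blue=14; Green=3; Gold=3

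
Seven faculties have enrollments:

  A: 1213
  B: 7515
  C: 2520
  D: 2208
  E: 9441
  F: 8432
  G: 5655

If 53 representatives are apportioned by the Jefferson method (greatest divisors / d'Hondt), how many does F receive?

Standard divisor 36984/53 ≈ 697.811; standard quotas: A 1.738, B 10.769, C 3.611, D 3.164, E 13.529, F 12.083, G 8.104.
Rounding down gives 1, 10, 3, 3, 13, 12, 8 = 50 seats, so the divisor must be adjusted.
With modified divisor 640: modified quotas A 1.895, B 11.742, C 3.938, D 3.450, E 14.752, F 13.175, G 8.836.
Rounding down: A 1, B 11, C 3, D 3, E 14, F 13, G 8 (total 53).
F receives 13.

13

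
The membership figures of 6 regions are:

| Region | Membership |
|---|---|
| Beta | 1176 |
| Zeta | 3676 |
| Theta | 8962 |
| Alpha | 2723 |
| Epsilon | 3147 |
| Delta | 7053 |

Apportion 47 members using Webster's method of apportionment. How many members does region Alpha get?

Standard divisor 26737/47 ≈ 568.872; standard quotas: Beta 2.067, Zeta 6.462, Theta 15.754, Alpha 4.787, Epsilon 5.532, Delta 12.398.
Rounding to the nearest integer gives Beta 2, Zeta 6, Theta 16, Alpha 5, Epsilon 6, Delta 12 — total 47, matching the house size, so no adjustment is needed.
Alpha receives 5.

5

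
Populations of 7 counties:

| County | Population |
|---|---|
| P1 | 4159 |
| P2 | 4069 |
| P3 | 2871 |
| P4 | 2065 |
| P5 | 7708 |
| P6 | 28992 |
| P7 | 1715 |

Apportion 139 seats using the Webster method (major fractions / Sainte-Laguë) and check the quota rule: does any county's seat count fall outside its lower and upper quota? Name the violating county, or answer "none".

P6

Standard quotas: P1 11.208, P2 10.966, P3 7.737, P4 5.565, P5 20.772, P6 78.130, P7 4.622.
Webster allocation: P1 11, P2 11, P3 8, P4 6, P5 21, P6 77, P7 5.
P6 has quota 78.130 (lower 78, upper 79) but receives 77 — outside the quota interval.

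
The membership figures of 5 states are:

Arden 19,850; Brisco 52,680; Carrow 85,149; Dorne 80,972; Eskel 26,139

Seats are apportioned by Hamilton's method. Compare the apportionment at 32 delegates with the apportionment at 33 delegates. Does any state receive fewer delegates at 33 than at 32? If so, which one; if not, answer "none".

Arden

At 32 seats: Arden 3, Brisco 6, Carrow 10, Dorne 10, Eskel 3.
At 33 seats: Arden 2, Brisco 7, Carrow 11, Dorne 10, Eskel 3.
Arden drops from 3 to 2.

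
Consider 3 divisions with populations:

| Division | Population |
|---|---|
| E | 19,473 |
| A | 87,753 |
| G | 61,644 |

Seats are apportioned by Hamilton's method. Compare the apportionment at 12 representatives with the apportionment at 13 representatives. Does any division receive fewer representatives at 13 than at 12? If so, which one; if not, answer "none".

At 12 seats: E 2, A 6, G 4.
At 13 seats: E 1, A 7, G 5.
E drops from 2 to 1.

E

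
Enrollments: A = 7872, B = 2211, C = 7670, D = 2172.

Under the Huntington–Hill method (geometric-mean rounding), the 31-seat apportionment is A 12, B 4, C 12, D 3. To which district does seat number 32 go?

Priority for the next seat is population ÷ (√(s·(s+1))).
Priorities: A 630.264, B 494.395, C 614.091, D 627.002.
Highest priority: A.

A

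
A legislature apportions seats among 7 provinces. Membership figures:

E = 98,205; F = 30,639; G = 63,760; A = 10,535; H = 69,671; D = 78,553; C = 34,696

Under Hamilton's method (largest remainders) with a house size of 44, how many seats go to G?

7

Total 386059; standard divisor 386059/44 ≈ 8774.068.
Standard quotas: E 11.1926, F 3.4920, G 7.2669, A 1.2007, H 7.9406, D 8.9529, C 3.9544.
Lower quotas: E 11, F 3, G 7, A 1, H 7, D 8, C 3 (sum 40, leaving 4 seats).
Remainders in descending order: C 0.9544, D 0.9529, H 0.9406, F 0.4920, G 0.2669, A 0.2007, E 0.1926.
The surplus seats go to C, D, H, F.
G receives 7.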